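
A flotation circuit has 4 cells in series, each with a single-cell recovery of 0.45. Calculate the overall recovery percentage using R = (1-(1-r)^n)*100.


Complement of single-cell recovery:
1 - r = 1 - 0.45 = 0.55
Raise to power n:
(1 - r)^4 = 0.55^4 = 0.09150625
Overall recovery:
R = (1 - 0.09150625) * 100
= 90.8494%

90.8494%


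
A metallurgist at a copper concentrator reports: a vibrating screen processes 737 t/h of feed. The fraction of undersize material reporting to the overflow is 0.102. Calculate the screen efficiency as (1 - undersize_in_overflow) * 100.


89.8%

Screen efficiency = (1 - fraction of undersize in overflow) * 100
= (1 - 0.102) * 100
= 0.898 * 100
= 89.8%


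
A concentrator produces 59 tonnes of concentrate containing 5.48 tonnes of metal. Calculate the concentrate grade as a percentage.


9.2881%

Grade = (metal in concentrate / concentrate mass) * 100
= (5.48 / 59) * 100
= 0.09288135593 * 100
= 9.2881%


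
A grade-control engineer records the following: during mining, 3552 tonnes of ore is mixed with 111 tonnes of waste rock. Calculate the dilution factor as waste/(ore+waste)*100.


Total material = ore + waste
= 3552 + 111 = 3663 tonnes
Dilution = waste / total * 100
= 111 / 3663 * 100
= 0.0303030303 * 100
= 3.0303%

3.0303%


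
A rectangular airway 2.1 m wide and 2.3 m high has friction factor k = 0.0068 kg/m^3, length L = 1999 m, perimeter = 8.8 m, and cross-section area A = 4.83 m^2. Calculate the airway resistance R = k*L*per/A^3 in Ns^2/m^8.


Compute the numerator:
k * L * per = 0.0068 * 1999 * 8.8
= 119.62016
Compute the denominator:
A^3 = 4.83^3 = 112.678587
Resistance:
R = 119.62016 / 112.678587
= 1.0616 Ns^2/m^8

1.0616 Ns^2/m^8


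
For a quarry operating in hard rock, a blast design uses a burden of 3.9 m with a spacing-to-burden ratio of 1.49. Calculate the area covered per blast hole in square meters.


First, find the spacing:
Spacing = burden * ratio = 3.9 * 1.49
= 5.811 m
Then, calculate the area:
Area = burden * spacing = 3.9 * 5.811
= 22.6629 m^2

22.6629 m^2


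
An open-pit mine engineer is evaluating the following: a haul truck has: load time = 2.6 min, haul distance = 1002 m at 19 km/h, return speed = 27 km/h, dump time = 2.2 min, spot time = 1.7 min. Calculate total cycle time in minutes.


11.8909 min

Convert haul speed to m/min: 19 * 1000/60 = 316.6666667 m/min
Haul time = 1002 / 316.6666667 = 3.164210526 min
Convert return speed to m/min: 27 * 1000/60 = 450 m/min
Return time = 1002 / 450 = 2.226666667 min
Total cycle time:
= 2.6 + 3.164210526 + 2.2 + 2.226666667 + 1.7
= 11.8909 min


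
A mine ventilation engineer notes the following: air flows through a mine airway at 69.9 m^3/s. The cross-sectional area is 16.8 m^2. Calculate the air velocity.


Velocity = flow rate / cross-sectional area
= 69.9 / 16.8
= 4.1607 m/s

4.1607 m/s


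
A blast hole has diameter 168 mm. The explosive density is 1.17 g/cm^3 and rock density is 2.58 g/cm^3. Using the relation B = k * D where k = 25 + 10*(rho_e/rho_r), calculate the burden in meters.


First, compute k:
rho_e / rho_r = 1.17 / 2.58 = 0.4534883721
k = 25 + 10 * 0.4534883721 = 29.53488372
Then, compute burden:
B = k * D / 1000 = 29.53488372 * 168 / 1000
= 4961.860465 / 1000
= 4.9619 m

4.9619 m


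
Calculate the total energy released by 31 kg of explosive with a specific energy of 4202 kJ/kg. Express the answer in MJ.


130.262 MJ

Energy = mass * specific_energy / 1000
= 31 * 4202 / 1000
= 130262 / 1000
= 130.262 MJ


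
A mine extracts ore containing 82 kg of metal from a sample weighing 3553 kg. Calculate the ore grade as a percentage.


2.3079%

Ore grade = (metal mass / ore mass) * 100
= (82 / 3553) * 100
= 0.02307908809 * 100
= 2.3079%


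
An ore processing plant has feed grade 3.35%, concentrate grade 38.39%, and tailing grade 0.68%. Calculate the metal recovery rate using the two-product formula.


Using the two-product formula:
R = 100 * c * (f - t) / (f * (c - t))
Numerator = 100 * 38.39 * (3.35 - 0.68)
= 100 * 38.39 * 2.67
= 10250.13
Denominator = 3.35 * (38.39 - 0.68)
= 3.35 * 37.71
= 126.3285
R = 10250.13 / 126.3285
= 81.1387%

81.1387%


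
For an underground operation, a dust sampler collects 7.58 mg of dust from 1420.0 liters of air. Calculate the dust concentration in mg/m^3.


5.338 mg/m^3

Convert liters to m^3: 1 m^3 = 1000 L
Concentration = mass / volume * 1000
= 7.58 / 1420.0 * 1000
= 0.005338028169 * 1000
= 5.338 mg/m^3


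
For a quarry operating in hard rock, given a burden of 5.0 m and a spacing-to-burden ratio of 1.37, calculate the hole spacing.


6.85 m

Spacing = burden * ratio
= 5.0 * 1.37
= 6.85 m


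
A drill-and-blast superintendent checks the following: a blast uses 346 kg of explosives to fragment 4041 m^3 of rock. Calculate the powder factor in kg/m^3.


Powder factor = explosive mass / rock volume
= 346 / 4041
= 0.0856 kg/m^3

0.0856 kg/m^3


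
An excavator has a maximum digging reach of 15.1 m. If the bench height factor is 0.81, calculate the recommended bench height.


12.231 m

Bench height = reach * factor
= 15.1 * 0.81
= 12.231 m


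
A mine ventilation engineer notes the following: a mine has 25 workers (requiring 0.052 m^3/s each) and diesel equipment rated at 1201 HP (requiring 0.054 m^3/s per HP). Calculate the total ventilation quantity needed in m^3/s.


66.154 m^3/s

Airflow for workers:
Q_people = 25 * 0.052 = 1.3 m^3/s
Airflow for diesel equipment:
Q_diesel = 1201 * 0.054 = 64.854 m^3/s
Total ventilation:
Q_total = 1.3 + 64.854
= 66.154 m^3/s


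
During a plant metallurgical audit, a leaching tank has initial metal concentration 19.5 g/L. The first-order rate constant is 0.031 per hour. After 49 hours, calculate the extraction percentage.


Compute the exponent:
-k * t = -0.031 * 49 = -1.519
Remaining concentration:
C = 19.5 * exp(-1.519)
= 19.5 * 0.2189307082
= 4.269148811 g/L
Extracted = 19.5 - 4.269148811 = 15.23085119 g/L
Extraction % = 15.23085119 / 19.5 * 100
= 78.1069%

78.1069%


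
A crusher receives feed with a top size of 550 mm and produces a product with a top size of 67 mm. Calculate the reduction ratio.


8.209

Reduction ratio = feed size / product size
= 550 / 67
= 8.209


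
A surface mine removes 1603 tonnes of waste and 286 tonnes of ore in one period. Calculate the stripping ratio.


Stripping ratio = waste tonnage / ore tonnage
= 1603 / 286
= 5.6049

5.6049


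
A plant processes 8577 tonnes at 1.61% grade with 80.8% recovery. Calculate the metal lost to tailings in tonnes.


26.5132 tonnes

Total metal in feed:
= 8577 * 1.61 / 100 = 138.0897 tonnes
Metal recovered:
= 138.0897 * 80.8 / 100 = 111.5764776 tonnes
Metal lost to tailings:
= 138.0897 - 111.5764776
= 26.5132 tonnes


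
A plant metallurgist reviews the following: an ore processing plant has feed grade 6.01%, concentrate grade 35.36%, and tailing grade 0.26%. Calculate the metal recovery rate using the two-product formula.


Using the two-product formula:
R = 100 * c * (f - t) / (f * (c - t))
Numerator = 100 * 35.36 * (6.01 - 0.26)
= 100 * 35.36 * 5.75
= 20332.0
Denominator = 6.01 * (35.36 - 0.26)
= 6.01 * 35.1
= 210.951
R = 20332.0 / 210.951
= 96.3826%

96.3826%


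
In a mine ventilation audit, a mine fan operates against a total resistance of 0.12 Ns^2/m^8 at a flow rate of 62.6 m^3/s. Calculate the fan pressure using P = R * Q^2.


Compute Q^2:
Q^2 = 62.6^2 = 3918.76
Compute pressure:
P = R * Q^2 = 0.12 * 3918.76
= 470.2512 Pa

470.2512 Pa


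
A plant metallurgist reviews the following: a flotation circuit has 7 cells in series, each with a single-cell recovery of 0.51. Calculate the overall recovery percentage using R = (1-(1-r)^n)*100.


Complement of single-cell recovery:
1 - r = 1 - 0.51 = 0.49
Raise to power n:
(1 - r)^7 = 0.49^7 = 0.006782230728
Overall recovery:
R = (1 - 0.006782230728) * 100
= 99.3218%

99.3218%


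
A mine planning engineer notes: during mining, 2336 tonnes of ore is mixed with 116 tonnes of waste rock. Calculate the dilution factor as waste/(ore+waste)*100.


Total material = ore + waste
= 2336 + 116 = 2452 tonnes
Dilution = waste / total * 100
= 116 / 2452 * 100
= 0.04730831974 * 100
= 4.7308%

4.7308%


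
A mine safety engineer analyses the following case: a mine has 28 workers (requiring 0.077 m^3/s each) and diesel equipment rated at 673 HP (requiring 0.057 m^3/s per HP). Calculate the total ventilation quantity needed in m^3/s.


40.517 m^3/s

Airflow for workers:
Q_people = 28 * 0.077 = 2.156 m^3/s
Airflow for diesel equipment:
Q_diesel = 673 * 0.057 = 38.361 m^3/s
Total ventilation:
Q_total = 2.156 + 38.361
= 40.517 m^3/s


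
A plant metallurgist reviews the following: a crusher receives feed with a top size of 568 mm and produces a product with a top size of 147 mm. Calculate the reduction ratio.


Reduction ratio = feed size / product size
= 568 / 147
= 3.8639

3.8639


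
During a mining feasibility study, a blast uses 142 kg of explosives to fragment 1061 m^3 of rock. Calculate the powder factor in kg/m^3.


0.1338 kg/m^3

Powder factor = explosive mass / rock volume
= 142 / 1061
= 0.1338 kg/m^3


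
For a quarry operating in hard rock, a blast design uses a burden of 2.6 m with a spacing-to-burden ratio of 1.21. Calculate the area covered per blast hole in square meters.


First, find the spacing:
Spacing = burden * ratio = 2.6 * 1.21
= 3.146 m
Then, calculate the area:
Area = burden * spacing = 2.6 * 3.146
= 8.1796 m^2

8.1796 m^2


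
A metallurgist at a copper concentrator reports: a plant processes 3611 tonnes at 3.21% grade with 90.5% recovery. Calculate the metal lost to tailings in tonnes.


11.0117 tonnes

Total metal in feed:
= 3611 * 3.21 / 100 = 115.9131 tonnes
Metal recovered:
= 115.9131 * 90.5 / 100 = 104.9013555 tonnes
Metal lost to tailings:
= 115.9131 - 104.9013555
= 11.0117 tonnes


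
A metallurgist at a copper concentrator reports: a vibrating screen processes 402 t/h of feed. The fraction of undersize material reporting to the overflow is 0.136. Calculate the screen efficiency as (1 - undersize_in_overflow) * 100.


Screen efficiency = (1 - fraction of undersize in overflow) * 100
= (1 - 0.136) * 100
= 0.864 * 100
= 86.4%

86.4%


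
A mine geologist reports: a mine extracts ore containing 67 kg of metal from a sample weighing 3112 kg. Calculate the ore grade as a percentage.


2.153%

Ore grade = (metal mass / ore mass) * 100
= (67 / 3112) * 100
= 0.02152956298 * 100
= 2.153%


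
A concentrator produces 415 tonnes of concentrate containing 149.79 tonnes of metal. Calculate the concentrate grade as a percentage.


36.094%

Grade = (metal in concentrate / concentrate mass) * 100
= (149.79 / 415) * 100
= 0.360939759 * 100
= 36.094%


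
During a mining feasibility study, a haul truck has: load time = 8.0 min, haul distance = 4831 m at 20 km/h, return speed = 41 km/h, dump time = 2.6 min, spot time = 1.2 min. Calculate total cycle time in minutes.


33.3628 min

Convert haul speed to m/min: 20 * 1000/60 = 333.3333333 m/min
Haul time = 4831 / 333.3333333 = 14.493 min
Convert return speed to m/min: 41 * 1000/60 = 683.3333333 m/min
Return time = 4831 / 683.3333333 = 7.069756098 min
Total cycle time:
= 8.0 + 14.493 + 2.6 + 7.069756098 + 1.2
= 33.3628 min


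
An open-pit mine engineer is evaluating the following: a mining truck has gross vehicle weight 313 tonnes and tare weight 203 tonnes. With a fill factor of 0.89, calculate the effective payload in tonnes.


97.9 tonnes

Maximum payload = gross - tare
= 313 - 203 = 110 tonnes
Effective payload = max payload * fill factor
= 110 * 0.89
= 97.9 tonnes


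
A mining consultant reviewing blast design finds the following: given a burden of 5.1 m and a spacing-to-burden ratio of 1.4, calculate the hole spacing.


Spacing = burden * ratio
= 5.1 * 1.4
= 7.14 m

7.14 m


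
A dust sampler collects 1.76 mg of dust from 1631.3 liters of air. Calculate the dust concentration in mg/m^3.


1.0789 mg/m^3

Convert liters to m^3: 1 m^3 = 1000 L
Concentration = mass / volume * 1000
= 1.76 / 1631.3 * 1000
= 0.001078894134 * 1000
= 1.0789 mg/m^3


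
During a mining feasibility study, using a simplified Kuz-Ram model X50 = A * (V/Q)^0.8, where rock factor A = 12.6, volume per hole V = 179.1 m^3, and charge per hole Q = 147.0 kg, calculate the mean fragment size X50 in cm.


14.7568 cm

Compute V/Q:
V/Q = 179.1 / 147.0 = 1.218367347
Raise to the power 0.8:
(V/Q)^0.8 = 1.218367347^0.8 = 1.171177178
Multiply by A:
X50 = 12.6 * 1.171177178
= 14.7568 cm


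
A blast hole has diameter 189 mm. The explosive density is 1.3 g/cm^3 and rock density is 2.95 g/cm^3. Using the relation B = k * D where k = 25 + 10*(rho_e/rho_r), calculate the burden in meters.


5.5579 m

First, compute k:
rho_e / rho_r = 1.3 / 2.95 = 0.4406779661
k = 25 + 10 * 0.4406779661 = 29.40677966
Then, compute burden:
B = k * D / 1000 = 29.40677966 * 189 / 1000
= 5557.881356 / 1000
= 5.5579 m


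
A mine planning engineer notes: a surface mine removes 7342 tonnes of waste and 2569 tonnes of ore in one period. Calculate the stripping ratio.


Stripping ratio = waste tonnage / ore tonnage
= 7342 / 2569
= 2.8579

2.8579


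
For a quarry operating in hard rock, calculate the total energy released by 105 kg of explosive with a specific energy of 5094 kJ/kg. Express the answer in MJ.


Energy = mass * specific_energy / 1000
= 105 * 5094 / 1000
= 534870 / 1000
= 534.87 MJ

534.87 MJ


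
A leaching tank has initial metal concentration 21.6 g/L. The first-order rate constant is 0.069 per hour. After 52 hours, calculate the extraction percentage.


Compute the exponent:
-k * t = -0.069 * 52 = -3.588
Remaining concentration:
C = 21.6 * exp(-3.588)
= 21.6 * 0.02765358232
= 0.5973173781 g/L
Extracted = 21.6 - 0.5973173781 = 21.00268262 g/L
Extraction % = 21.00268262 / 21.6 * 100
= 97.2346%

97.2346%


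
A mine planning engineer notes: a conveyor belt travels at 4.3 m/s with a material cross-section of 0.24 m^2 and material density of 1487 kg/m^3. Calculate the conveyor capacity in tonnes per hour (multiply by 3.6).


Volumetric flow = speed * area
= 4.3 * 0.24 = 1.032 m^3/s
Mass flow = volumetric * density
= 1.032 * 1487 = 1534.584 kg/s
Convert to t/h: multiply by 3.6
Capacity = 1534.584 * 3.6
= 5524.5024 t/h

5524.5024 t/h


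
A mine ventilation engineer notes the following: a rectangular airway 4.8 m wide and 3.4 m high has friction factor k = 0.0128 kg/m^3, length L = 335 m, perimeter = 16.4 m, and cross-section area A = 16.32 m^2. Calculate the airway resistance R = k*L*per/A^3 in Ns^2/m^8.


0.0162 Ns^2/m^8

Compute the numerator:
k * L * per = 0.0128 * 335 * 16.4
= 70.3232
Compute the denominator:
A^3 = 16.32^3 = 4346.707968
Resistance:
R = 70.3232 / 4346.707968
= 0.0162 Ns^2/m^8


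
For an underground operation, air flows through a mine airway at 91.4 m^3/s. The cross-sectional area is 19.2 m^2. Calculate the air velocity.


Velocity = flow rate / cross-sectional area
= 91.4 / 19.2
= 4.7604 m/s

4.7604 m/s


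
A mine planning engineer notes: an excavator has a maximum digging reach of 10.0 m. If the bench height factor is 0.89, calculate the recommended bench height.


8.9 m

Bench height = reach * factor
= 10.0 * 0.89
= 8.9 m


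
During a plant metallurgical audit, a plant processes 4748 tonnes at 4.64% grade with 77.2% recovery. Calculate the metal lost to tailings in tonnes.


Total metal in feed:
= 4748 * 4.64 / 100 = 220.3072 tonnes
Metal recovered:
= 220.3072 * 77.2 / 100 = 170.0771584 tonnes
Metal lost to tailings:
= 220.3072 - 170.0771584
= 50.23 tonnes

50.23 tonnes


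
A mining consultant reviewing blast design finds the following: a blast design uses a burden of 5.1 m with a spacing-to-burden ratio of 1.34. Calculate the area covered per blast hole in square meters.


34.8534 m^2

First, find the spacing:
Spacing = burden * ratio = 5.1 * 1.34
= 6.834 m
Then, calculate the area:
Area = burden * spacing = 5.1 * 6.834
= 34.8534 m^2


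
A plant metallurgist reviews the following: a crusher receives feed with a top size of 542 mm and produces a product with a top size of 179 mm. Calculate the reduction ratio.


3.0279

Reduction ratio = feed size / product size
= 542 / 179
= 3.0279


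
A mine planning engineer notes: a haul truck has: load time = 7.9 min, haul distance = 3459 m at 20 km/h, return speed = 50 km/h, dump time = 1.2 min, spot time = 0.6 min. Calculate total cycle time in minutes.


Convert haul speed to m/min: 20 * 1000/60 = 333.3333333 m/min
Haul time = 3459 / 333.3333333 = 10.377 min
Convert return speed to m/min: 50 * 1000/60 = 833.3333333 m/min
Return time = 3459 / 833.3333333 = 4.1508 min
Total cycle time:
= 7.9 + 10.377 + 1.2 + 4.1508 + 0.6
= 24.2278 min

24.2278 min


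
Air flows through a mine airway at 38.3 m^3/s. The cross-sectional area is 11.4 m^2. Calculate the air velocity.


Velocity = flow rate / cross-sectional area
= 38.3 / 11.4
= 3.3596 m/s

3.3596 m/s


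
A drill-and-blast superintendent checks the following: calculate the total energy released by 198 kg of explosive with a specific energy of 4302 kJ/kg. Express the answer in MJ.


Energy = mass * specific_energy / 1000
= 198 * 4302 / 1000
= 851796 / 1000
= 851.796 MJ

851.796 MJ


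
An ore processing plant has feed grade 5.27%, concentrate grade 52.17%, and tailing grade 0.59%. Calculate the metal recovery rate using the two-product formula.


89.8203%

Using the two-product formula:
R = 100 * c * (f - t) / (f * (c - t))
Numerator = 100 * 52.17 * (5.27 - 0.59)
= 100 * 52.17 * 4.68
= 24415.56
Denominator = 5.27 * (52.17 - 0.59)
= 5.27 * 51.58
= 271.8266
R = 24415.56 / 271.8266
= 89.8203%


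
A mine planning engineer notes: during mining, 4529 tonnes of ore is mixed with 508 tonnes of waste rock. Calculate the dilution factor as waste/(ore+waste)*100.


10.0854%

Total material = ore + waste
= 4529 + 508 = 5037 tonnes
Dilution = waste / total * 100
= 508 / 5037 * 100
= 0.1008536827 * 100
= 10.0854%


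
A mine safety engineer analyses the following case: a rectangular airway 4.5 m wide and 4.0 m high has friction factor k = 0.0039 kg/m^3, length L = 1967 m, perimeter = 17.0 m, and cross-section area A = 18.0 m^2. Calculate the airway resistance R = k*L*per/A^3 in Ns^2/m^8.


0.0224 Ns^2/m^8

Compute the numerator:
k * L * per = 0.0039 * 1967 * 17.0
= 130.4121
Compute the denominator:
A^3 = 18.0^3 = 5832
Resistance:
R = 130.4121 / 5832
= 0.0224 Ns^2/m^8


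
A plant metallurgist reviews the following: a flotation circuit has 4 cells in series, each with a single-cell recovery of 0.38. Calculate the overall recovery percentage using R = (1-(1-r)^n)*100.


Complement of single-cell recovery:
1 - r = 1 - 0.38 = 0.62
Raise to power n:
(1 - r)^4 = 0.62^4 = 0.14776336
Overall recovery:
R = (1 - 0.14776336) * 100
= 85.2237%

85.2237%


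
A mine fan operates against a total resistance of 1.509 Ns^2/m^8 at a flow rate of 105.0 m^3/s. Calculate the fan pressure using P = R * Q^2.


Compute Q^2:
Q^2 = 105.0^2 = 11025.0
Compute pressure:
P = R * Q^2 = 1.509 * 11025.0
= 16636.725 Pa

16636.725 Pa


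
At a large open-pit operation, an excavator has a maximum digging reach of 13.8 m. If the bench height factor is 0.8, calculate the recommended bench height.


11.04 m

Bench height = reach * factor
= 13.8 * 0.8
= 11.04 m


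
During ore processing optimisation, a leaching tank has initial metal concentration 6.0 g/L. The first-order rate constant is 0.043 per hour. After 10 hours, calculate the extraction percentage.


Compute the exponent:
-k * t = -0.043 * 10 = -0.43
Remaining concentration:
C = 6.0 * exp(-0.43)
= 6.0 * 0.6505090947
= 3.903054568 g/L
Extracted = 6.0 - 3.903054568 = 2.096945432 g/L
Extraction % = 2.096945432 / 6.0 * 100
= 34.9491%

34.9491%


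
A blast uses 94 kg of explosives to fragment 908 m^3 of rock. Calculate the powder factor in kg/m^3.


0.1035 kg/m^3

Powder factor = explosive mass / rock volume
= 94 / 908
= 0.1035 kg/m^3


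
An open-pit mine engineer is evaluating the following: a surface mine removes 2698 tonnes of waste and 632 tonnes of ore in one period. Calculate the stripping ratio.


4.269

Stripping ratio = waste tonnage / ore tonnage
= 2698 / 632
= 4.269


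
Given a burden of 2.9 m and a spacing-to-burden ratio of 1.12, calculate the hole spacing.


Spacing = burden * ratio
= 2.9 * 1.12
= 3.248 m

3.248 m


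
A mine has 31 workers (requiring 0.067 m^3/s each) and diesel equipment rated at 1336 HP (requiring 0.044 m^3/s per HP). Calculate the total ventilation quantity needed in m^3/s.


60.861 m^3/s

Airflow for workers:
Q_people = 31 * 0.067 = 2.077 m^3/s
Airflow for diesel equipment:
Q_diesel = 1336 * 0.044 = 58.784 m^3/s
Total ventilation:
Q_total = 2.077 + 58.784
= 60.861 m^3/s


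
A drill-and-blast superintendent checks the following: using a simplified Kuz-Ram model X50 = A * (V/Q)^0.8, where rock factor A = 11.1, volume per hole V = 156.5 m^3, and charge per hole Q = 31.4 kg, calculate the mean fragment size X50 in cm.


40.1228 cm

Compute V/Q:
V/Q = 156.5 / 31.4 = 4.984076433
Raise to the power 0.8:
(V/Q)^0.8 = 4.984076433^0.8 = 3.614662512
Multiply by A:
X50 = 11.1 * 3.614662512
= 40.1228 cm


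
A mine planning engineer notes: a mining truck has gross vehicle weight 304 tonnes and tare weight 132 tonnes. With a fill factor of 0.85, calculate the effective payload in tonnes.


Maximum payload = gross - tare
= 304 - 132 = 172 tonnes
Effective payload = max payload * fill factor
= 172 * 0.85
= 146.2 tonnes

146.2 tonnes


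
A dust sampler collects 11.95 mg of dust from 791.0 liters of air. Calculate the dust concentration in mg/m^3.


Convert liters to m^3: 1 m^3 = 1000 L
Concentration = mass / volume * 1000
= 11.95 / 791.0 * 1000
= 0.01510745891 * 1000
= 15.1075 mg/m^3

15.1075 mg/m^3


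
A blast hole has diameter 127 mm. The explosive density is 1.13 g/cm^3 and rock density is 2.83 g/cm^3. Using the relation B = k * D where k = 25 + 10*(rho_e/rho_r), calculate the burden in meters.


3.6821 m

First, compute k:
rho_e / rho_r = 1.13 / 2.83 = 0.3992932862
k = 25 + 10 * 0.3992932862 = 28.99293286
Then, compute burden:
B = k * D / 1000 = 28.99293286 * 127 / 1000
= 3682.102473 / 1000
= 3.6821 m


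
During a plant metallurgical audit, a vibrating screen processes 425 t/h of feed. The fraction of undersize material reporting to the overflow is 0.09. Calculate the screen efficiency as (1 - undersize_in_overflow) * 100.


Screen efficiency = (1 - fraction of undersize in overflow) * 100
= (1 - 0.09) * 100
= 0.91 * 100
= 91.0%

91.0%


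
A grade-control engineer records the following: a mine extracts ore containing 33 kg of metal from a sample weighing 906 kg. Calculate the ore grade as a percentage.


3.6424%

Ore grade = (metal mass / ore mass) * 100
= (33 / 906) * 100
= 0.03642384106 * 100
= 3.6424%


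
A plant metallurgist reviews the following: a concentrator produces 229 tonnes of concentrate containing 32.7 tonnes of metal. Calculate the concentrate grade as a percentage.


Grade = (metal in concentrate / concentrate mass) * 100
= (32.7 / 229) * 100
= 0.1427947598 * 100
= 14.2795%

14.2795%


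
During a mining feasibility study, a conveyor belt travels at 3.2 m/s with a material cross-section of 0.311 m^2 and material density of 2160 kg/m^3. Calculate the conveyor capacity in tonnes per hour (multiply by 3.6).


7738.6752 t/h

Volumetric flow = speed * area
= 3.2 * 0.311 = 0.9952 m^3/s
Mass flow = volumetric * density
= 0.9952 * 2160 = 2149.632 kg/s
Convert to t/h: multiply by 3.6
Capacity = 2149.632 * 3.6
= 7738.6752 t/h


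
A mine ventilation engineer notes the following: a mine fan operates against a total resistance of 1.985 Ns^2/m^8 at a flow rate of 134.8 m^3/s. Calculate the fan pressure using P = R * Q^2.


36069.5144 Pa

Compute Q^2:
Q^2 = 134.8^2 = 18171.04
Compute pressure:
P = R * Q^2 = 1.985 * 18171.04
= 36069.5144 Pa


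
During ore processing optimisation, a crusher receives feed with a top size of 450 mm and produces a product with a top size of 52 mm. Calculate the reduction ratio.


8.6538

Reduction ratio = feed size / product size
= 450 / 52
= 8.6538


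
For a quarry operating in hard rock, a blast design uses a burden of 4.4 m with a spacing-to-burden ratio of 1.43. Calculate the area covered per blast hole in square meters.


First, find the spacing:
Spacing = burden * ratio = 4.4 * 1.43
= 6.292 m
Then, calculate the area:
Area = burden * spacing = 4.4 * 6.292
= 27.6848 m^2

27.6848 m^2


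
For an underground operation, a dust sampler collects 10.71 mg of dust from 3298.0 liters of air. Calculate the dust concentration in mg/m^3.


Convert liters to m^3: 1 m^3 = 1000 L
Concentration = mass / volume * 1000
= 10.71 / 3298.0 * 1000
= 0.00324742268 * 1000
= 3.2474 mg/m^3

3.2474 mg/m^3


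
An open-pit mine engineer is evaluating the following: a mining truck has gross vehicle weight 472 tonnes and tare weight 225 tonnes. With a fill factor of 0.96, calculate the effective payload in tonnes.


Maximum payload = gross - tare
= 472 - 225 = 247 tonnes
Effective payload = max payload * fill factor
= 247 * 0.96
= 237.12 tonnes

237.12 tonnes


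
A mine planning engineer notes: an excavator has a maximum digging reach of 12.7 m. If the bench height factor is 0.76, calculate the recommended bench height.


9.652 m

Bench height = reach * factor
= 12.7 * 0.76
= 9.652 m


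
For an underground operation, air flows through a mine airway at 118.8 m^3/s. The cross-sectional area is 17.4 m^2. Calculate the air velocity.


Velocity = flow rate / cross-sectional area
= 118.8 / 17.4
= 6.8276 m/s

6.8276 m/s


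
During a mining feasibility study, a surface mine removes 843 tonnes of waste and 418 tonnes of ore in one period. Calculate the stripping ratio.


Stripping ratio = waste tonnage / ore tonnage
= 843 / 418
= 2.0167

2.0167


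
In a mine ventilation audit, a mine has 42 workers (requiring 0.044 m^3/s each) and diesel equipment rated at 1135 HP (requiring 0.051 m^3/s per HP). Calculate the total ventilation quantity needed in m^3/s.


Airflow for workers:
Q_people = 42 * 0.044 = 1.848 m^3/s
Airflow for diesel equipment:
Q_diesel = 1135 * 0.051 = 57.885 m^3/s
Total ventilation:
Q_total = 1.848 + 57.885
= 59.733 m^3/s

59.733 m^3/s


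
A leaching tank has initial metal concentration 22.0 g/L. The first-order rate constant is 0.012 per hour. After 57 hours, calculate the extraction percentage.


49.5405%

Compute the exponent:
-k * t = -0.012 * 57 = -0.684
Remaining concentration:
C = 22.0 * exp(-0.684)
= 22.0 * 0.5045945719
= 11.10108058 g/L
Extracted = 22.0 - 11.10108058 = 10.89891942 g/L
Extraction % = 10.89891942 / 22.0 * 100
= 49.5405%


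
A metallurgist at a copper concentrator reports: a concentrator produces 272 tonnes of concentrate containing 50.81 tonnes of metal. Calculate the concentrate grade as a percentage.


18.6801%

Grade = (metal in concentrate / concentrate mass) * 100
= (50.81 / 272) * 100
= 0.1868014706 * 100
= 18.6801%


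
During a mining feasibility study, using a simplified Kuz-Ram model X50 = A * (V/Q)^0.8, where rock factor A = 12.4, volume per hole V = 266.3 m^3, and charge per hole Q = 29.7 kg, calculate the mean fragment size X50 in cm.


Compute V/Q:
V/Q = 266.3 / 29.7 = 8.966329966
Raise to the power 0.8:
(V/Q)^0.8 = 8.966329966^0.8 = 5.782182217
Multiply by A:
X50 = 12.4 * 5.782182217
= 71.6991 cm

71.6991 cm


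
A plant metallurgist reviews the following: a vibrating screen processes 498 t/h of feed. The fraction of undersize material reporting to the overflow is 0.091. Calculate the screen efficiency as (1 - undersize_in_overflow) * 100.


90.9%

Screen efficiency = (1 - fraction of undersize in overflow) * 100
= (1 - 0.091) * 100
= 0.909 * 100
= 90.9%


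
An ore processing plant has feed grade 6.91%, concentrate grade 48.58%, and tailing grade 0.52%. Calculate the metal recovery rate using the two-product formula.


93.4752%

Using the two-product formula:
R = 100 * c * (f - t) / (f * (c - t))
Numerator = 100 * 48.58 * (6.91 - 0.52)
= 100 * 48.58 * 6.39
= 31042.62
Denominator = 6.91 * (48.58 - 0.52)
= 6.91 * 48.06
= 332.0946
R = 31042.62 / 332.0946
= 93.4752%


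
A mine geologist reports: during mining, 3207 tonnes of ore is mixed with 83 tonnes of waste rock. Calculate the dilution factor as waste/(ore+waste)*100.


Total material = ore + waste
= 3207 + 83 = 3290 tonnes
Dilution = waste / total * 100
= 83 / 3290 * 100
= 0.02522796353 * 100
= 2.5228%

2.5228%


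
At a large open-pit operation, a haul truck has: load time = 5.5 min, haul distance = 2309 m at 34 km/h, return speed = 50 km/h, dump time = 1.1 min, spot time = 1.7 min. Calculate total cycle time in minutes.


Convert haul speed to m/min: 34 * 1000/60 = 566.6666667 m/min
Haul time = 2309 / 566.6666667 = 4.074705882 min
Convert return speed to m/min: 50 * 1000/60 = 833.3333333 m/min
Return time = 2309 / 833.3333333 = 2.7708 min
Total cycle time:
= 5.5 + 4.074705882 + 1.1 + 2.7708 + 1.7
= 15.1455 min

15.1455 min


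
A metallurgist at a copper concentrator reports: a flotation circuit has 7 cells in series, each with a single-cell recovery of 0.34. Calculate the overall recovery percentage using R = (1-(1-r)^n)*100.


Complement of single-cell recovery:
1 - r = 1 - 0.34 = 0.66
Raise to power n:
(1 - r)^7 = 0.66^7 = 0.05455160701
Overall recovery:
R = (1 - 0.05455160701) * 100
= 94.5448%

94.5448%


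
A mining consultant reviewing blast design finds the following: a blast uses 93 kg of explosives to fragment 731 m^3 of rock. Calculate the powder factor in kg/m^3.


0.1272 kg/m^3

Powder factor = explosive mass / rock volume
= 93 / 731
= 0.1272 kg/m^3


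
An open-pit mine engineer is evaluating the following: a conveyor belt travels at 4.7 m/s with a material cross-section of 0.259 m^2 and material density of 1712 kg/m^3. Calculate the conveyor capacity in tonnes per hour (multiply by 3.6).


Volumetric flow = speed * area
= 4.7 * 0.259 = 1.2173 m^3/s
Mass flow = volumetric * density
= 1.2173 * 1712 = 2084.0176 kg/s
Convert to t/h: multiply by 3.6
Capacity = 2084.0176 * 3.6
= 7502.4634 t/h

7502.4634 t/h


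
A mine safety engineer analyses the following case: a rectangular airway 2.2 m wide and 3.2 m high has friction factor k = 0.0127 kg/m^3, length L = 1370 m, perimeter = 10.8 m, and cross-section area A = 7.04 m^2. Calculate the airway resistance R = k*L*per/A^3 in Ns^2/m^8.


0.5386 Ns^2/m^8

Compute the numerator:
k * L * per = 0.0127 * 1370 * 10.8
= 187.9092
Compute the denominator:
A^3 = 7.04^3 = 348.913664
Resistance:
R = 187.9092 / 348.913664
= 0.5386 Ns^2/m^8


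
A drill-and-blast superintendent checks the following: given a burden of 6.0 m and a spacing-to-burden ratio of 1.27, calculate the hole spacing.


7.62 m

Spacing = burden * ratio
= 6.0 * 1.27
= 7.62 m


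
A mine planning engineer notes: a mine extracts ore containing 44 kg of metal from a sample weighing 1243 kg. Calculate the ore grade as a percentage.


3.5398%

Ore grade = (metal mass / ore mass) * 100
= (44 / 1243) * 100
= 0.03539823009 * 100
= 3.5398%


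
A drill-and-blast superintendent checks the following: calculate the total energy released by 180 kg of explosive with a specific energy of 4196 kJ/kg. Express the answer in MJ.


755.28 MJ

Energy = mass * specific_energy / 1000
= 180 * 4196 / 1000
= 755280 / 1000
= 755.28 MJ


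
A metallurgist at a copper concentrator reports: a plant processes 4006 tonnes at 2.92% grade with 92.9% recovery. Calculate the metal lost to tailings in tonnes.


Total metal in feed:
= 4006 * 2.92 / 100 = 116.9752 tonnes
Metal recovered:
= 116.9752 * 92.9 / 100 = 108.6699608 tonnes
Metal lost to tailings:
= 116.9752 - 108.6699608
= 8.3052 tonnes

8.3052 tonnes


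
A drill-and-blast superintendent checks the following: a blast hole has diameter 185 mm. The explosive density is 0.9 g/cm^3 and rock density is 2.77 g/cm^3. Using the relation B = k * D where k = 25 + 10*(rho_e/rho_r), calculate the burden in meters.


5.2261 m

First, compute k:
rho_e / rho_r = 0.9 / 2.77 = 0.3249097473
k = 25 + 10 * 0.3249097473 = 28.24909747
Then, compute burden:
B = k * D / 1000 = 28.24909747 * 185 / 1000
= 5226.083032 / 1000
= 5.2261 m


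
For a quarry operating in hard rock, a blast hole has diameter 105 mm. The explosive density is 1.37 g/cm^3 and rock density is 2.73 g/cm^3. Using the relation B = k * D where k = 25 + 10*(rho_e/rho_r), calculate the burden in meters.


First, compute k:
rho_e / rho_r = 1.37 / 2.73 = 0.5018315018
k = 25 + 10 * 0.5018315018 = 30.01831502
Then, compute burden:
B = k * D / 1000 = 30.01831502 * 105 / 1000
= 3151.923077 / 1000
= 3.1519 m

3.1519 m


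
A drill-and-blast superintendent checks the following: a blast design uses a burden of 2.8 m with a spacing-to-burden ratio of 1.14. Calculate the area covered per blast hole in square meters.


8.9376 m^2

First, find the spacing:
Spacing = burden * ratio = 2.8 * 1.14
= 3.192 m
Then, calculate the area:
Area = burden * spacing = 2.8 * 3.192
= 8.9376 m^2


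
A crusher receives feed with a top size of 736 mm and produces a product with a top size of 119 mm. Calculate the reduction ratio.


6.1849

Reduction ratio = feed size / product size
= 736 / 119
= 6.1849


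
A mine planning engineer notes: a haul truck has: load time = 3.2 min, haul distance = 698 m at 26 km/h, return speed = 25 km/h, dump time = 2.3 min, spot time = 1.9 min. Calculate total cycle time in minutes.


Convert haul speed to m/min: 26 * 1000/60 = 433.3333333 m/min
Haul time = 698 / 433.3333333 = 1.610769231 min
Convert return speed to m/min: 25 * 1000/60 = 416.6666667 m/min
Return time = 698 / 416.6666667 = 1.6752 min
Total cycle time:
= 3.2 + 1.610769231 + 2.3 + 1.6752 + 1.9
= 10.686 min

10.686 min


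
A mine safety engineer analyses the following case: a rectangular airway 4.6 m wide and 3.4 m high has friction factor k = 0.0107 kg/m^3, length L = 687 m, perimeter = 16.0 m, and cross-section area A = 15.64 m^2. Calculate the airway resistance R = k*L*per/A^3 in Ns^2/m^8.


0.0307 Ns^2/m^8

Compute the numerator:
k * L * per = 0.0107 * 687 * 16.0
= 117.6144
Compute the denominator:
A^3 = 15.64^3 = 3825.694144
Resistance:
R = 117.6144 / 3825.694144
= 0.0307 Ns^2/m^8


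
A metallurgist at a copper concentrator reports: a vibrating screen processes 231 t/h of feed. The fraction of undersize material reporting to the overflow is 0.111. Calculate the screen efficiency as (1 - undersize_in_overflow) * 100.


Screen efficiency = (1 - fraction of undersize in overflow) * 100
= (1 - 0.111) * 100
= 0.889 * 100
= 88.9%

88.9%


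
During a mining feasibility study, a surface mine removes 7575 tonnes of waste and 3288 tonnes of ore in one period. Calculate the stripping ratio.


2.3038

Stripping ratio = waste tonnage / ore tonnage
= 7575 / 3288
= 2.3038


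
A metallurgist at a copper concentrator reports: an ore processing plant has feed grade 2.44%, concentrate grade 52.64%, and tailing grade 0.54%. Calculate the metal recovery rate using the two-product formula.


78.6759%

Using the two-product formula:
R = 100 * c * (f - t) / (f * (c - t))
Numerator = 100 * 52.64 * (2.44 - 0.54)
= 100 * 52.64 * 1.9
= 10001.6
Denominator = 2.44 * (52.64 - 0.54)
= 2.44 * 52.1
= 127.124
R = 10001.6 / 127.124
= 78.6759%


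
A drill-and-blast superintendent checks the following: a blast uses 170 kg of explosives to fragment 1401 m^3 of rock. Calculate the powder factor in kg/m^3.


Powder factor = explosive mass / rock volume
= 170 / 1401
= 0.1213 kg/m^3

0.1213 kg/m^3


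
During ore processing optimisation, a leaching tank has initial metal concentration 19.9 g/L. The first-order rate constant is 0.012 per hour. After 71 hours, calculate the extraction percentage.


Compute the exponent:
-k * t = -0.012 * 71 = -0.852
Remaining concentration:
C = 19.9 * exp(-0.852)
= 19.9 * 0.4265609563
= 8.488563031 g/L
Extracted = 19.9 - 8.488563031 = 11.41143697 g/L
Extraction % = 11.41143697 / 19.9 * 100
= 57.3439%

57.3439%


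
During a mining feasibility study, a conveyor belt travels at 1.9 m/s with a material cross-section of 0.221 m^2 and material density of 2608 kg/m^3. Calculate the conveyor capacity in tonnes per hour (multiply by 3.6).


3942.3571 t/h

Volumetric flow = speed * area
= 1.9 * 0.221 = 0.4199 m^3/s
Mass flow = volumetric * density
= 0.4199 * 2608 = 1095.0992 kg/s
Convert to t/h: multiply by 3.6
Capacity = 1095.0992 * 3.6
= 3942.3571 t/h


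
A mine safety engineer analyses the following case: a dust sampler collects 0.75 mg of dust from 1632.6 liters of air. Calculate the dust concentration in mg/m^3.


Convert liters to m^3: 1 m^3 = 1000 L
Concentration = mass / volume * 1000
= 0.75 / 1632.6 * 1000
= 0.0004593899302 * 1000
= 0.4594 mg/m^3

0.4594 mg/m^3


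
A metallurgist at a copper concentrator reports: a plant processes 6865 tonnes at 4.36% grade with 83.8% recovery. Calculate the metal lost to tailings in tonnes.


Total metal in feed:
= 6865 * 4.36 / 100 = 299.314 tonnes
Metal recovered:
= 299.314 * 83.8 / 100 = 250.825132 tonnes
Metal lost to tailings:
= 299.314 - 250.825132
= 48.4889 tonnes

48.4889 tonnes


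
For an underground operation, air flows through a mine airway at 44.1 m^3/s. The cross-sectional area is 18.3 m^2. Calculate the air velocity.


2.4098 m/s

Velocity = flow rate / cross-sectional area
= 44.1 / 18.3
= 2.4098 m/s


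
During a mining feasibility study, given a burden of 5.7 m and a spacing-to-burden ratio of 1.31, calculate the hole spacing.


7.467 m

Spacing = burden * ratio
= 5.7 * 1.31
= 7.467 m


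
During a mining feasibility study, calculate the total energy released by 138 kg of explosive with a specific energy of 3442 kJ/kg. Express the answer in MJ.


474.996 MJ

Energy = mass * specific_energy / 1000
= 138 * 3442 / 1000
= 474996 / 1000
= 474.996 MJ


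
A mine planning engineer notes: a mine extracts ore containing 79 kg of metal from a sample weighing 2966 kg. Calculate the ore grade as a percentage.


Ore grade = (metal mass / ore mass) * 100
= (79 / 2966) * 100
= 0.02663519892 * 100
= 2.6635%

2.6635%


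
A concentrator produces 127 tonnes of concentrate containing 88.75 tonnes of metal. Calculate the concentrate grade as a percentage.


69.8819%

Grade = (metal in concentrate / concentrate mass) * 100
= (88.75 / 127) * 100
= 0.6988188976 * 100
= 69.8819%


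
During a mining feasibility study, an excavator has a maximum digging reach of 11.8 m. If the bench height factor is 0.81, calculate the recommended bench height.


9.558 m

Bench height = reach * factor
= 11.8 * 0.81
= 9.558 m


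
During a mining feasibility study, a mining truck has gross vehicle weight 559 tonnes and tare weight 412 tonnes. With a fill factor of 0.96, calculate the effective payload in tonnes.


141.12 tonnes

Maximum payload = gross - tare
= 559 - 412 = 147 tonnes
Effective payload = max payload * fill factor
= 147 * 0.96
= 141.12 tonnes


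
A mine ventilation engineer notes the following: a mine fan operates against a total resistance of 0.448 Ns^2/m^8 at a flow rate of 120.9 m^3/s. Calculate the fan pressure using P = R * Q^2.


Compute Q^2:
Q^2 = 120.9^2 = 14616.81
Compute pressure:
P = R * Q^2 = 0.448 * 14616.81
= 6548.3309 Pa

6548.3309 Pa


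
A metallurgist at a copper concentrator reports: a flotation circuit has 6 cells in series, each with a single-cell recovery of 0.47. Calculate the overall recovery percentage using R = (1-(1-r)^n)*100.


97.7836%

Complement of single-cell recovery:
1 - r = 1 - 0.47 = 0.53
Raise to power n:
(1 - r)^6 = 0.53^6 = 0.02216436113
Overall recovery:
R = (1 - 0.02216436113) * 100
= 97.7836%


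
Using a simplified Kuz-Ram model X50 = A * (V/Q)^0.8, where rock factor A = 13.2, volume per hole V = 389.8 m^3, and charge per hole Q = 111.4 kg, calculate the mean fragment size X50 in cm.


Compute V/Q:
V/Q = 389.8 / 111.4 = 3.499102334
Raise to the power 0.8:
(V/Q)^0.8 = 3.499102334^0.8 = 2.723737908
Multiply by A:
X50 = 13.2 * 2.723737908
= 35.9533 cm

35.9533 cm
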